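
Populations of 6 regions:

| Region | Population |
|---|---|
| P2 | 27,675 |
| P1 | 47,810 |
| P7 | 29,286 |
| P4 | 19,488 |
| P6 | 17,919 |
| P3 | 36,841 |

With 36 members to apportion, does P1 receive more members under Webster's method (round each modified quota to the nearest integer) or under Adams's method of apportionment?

Webster: P2 5, P1 10, P7 6, P4 4, P6 4, P3 7.
Adams: P2 6, P1 9, P7 6, P4 4, P6 4, P3 7.
P1 gets 10 under Webster and 9 under Adams.

Webster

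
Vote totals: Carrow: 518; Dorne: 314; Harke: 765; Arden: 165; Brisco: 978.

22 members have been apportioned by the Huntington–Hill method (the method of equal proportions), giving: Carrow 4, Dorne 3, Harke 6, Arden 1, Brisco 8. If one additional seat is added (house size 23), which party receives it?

Priority for the next seat is population ÷ (√(s·(s+1))).
Priorities: Carrow 115.828, Dorne 90.644, Harke 118.042, Arden 116.673, Brisco 115.258.
Highest priority: Harke.

Harke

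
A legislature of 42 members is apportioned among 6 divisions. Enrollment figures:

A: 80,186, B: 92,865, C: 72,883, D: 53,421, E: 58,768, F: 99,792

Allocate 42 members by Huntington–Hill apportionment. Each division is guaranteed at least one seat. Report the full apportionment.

With divisor 10837: modified quotas A 7.399, B 8.569, C 6.725, D 4.930, E 5.423, F 9.208.
Geometric-mean thresholds: A √(7·8)=7.483, B √(8·9)=8.485, C √(6·7)=6.481, D √(4·5)=4.472, E √(5·6)=5.477, F √(9·10)=9.487.
Each quota rounded against its threshold gives A 7, B 9, C 7, D 5, E 5, F 9 (total 42).

A 7; B 9; C 7; D 5; E 5; F 9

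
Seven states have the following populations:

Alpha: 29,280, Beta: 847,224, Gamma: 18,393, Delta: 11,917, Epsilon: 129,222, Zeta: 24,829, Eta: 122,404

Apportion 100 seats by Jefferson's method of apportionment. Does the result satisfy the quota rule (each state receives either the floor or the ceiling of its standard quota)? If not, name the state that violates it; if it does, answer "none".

Beta

Standard quotas: Alpha 2.475, Beta 71.600, Gamma 1.554, Delta 1.007, Epsilon 10.921, Zeta 2.098, Eta 10.345.
Jefferson allocation: Alpha 2, Beta 73, Gamma 1, Delta 1, Epsilon 11, Zeta 2, Eta 10.
Beta has quota 71.600 (lower 71, upper 72) but receives 73 — outside the quota interval.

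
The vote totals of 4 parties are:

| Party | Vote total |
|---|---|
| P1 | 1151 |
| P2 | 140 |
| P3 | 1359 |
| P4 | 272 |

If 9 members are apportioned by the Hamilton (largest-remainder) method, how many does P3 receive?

Standard divisor: 2922 ÷ 9 ≈ 324.667.
Standard quotas: P1 3.545, P2 0.431, P3 4.186, P4 0.838.
Lower quotas: P1 3, P2 0, P3 4, P4 0 (sum 7, leaving 2 seats).
Remainders in descending order: P4 0.838, P1 0.545, P2 0.431, P3 0.186.
The surplus seats go to P4, P1.
P3 receives 4.

4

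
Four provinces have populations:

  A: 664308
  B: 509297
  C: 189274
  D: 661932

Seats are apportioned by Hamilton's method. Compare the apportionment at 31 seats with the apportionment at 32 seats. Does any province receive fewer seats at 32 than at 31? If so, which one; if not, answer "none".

At 31 seats: A 10, B 8, C 3, D 10.
At 32 seats: A 11, B 8, C 3, D 10.
No province's allocation decreased.

none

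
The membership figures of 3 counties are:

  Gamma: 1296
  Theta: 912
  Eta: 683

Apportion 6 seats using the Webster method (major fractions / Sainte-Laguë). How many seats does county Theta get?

Standard divisor 2891/6 ≈ 481.833; standard quotas: Gamma 2.690, Theta 1.893, Eta 1.418.
Rounding to the nearest integer gives Gamma 3, Theta 2, Eta 1 — total 6, matching the house size, so no adjustment is needed.
Theta receives 2.

2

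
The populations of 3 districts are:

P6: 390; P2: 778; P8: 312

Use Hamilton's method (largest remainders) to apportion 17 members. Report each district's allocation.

Standard divisor: 1480 ÷ 17 ≈ 87.059.
Standard quotas: P6 4.480, P2 8.936, P8 3.584.
Lower quotas: P6 4, P2 8, P8 3 (sum 15, leaving 2 seats).
Remainders in descending order: P2 0.936, P8 0.584, P6 0.480.
The surplus seats go to P2, P8.

P6=4, P2=9, P8=4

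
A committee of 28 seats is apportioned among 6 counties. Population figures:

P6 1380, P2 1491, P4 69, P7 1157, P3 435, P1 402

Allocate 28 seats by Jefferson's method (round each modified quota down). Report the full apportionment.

Standard divisor 4934/28 ≈ 176.214; standard quotas: P6 7.831, P2 8.461, P4 0.392, P7 6.566, P3 2.469, P1 2.281.
Rounding down gives 7, 8, 0, 6, 2, 2 = 25 seats, so the divisor must be adjusted.
With modified divisor 160: modified quotas P6 8.625, P2 9.319, P4 0.431, P7 7.231, P3 2.719, P1 2.513.
Rounding down: P6 8, P2 9, P4 0, P7 7, P3 2, P1 2 (total 28).

P6=8, P2=9, P4=0, P7=7, P3=2, P1=2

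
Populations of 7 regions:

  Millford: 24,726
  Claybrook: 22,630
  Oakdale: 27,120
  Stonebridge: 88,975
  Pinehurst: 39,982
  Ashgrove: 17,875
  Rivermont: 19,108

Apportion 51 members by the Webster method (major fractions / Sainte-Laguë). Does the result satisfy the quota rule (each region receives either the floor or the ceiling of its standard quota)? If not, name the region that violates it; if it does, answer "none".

none

Standard quotas: Millford 5.245, Claybrook 4.801, Oakdale 5.753, Stonebridge 18.874, Pinehurst 8.481, Ashgrove 3.792, Rivermont 4.053.
Webster allocation: Millford 5, Claybrook 5, Oakdale 6, Stonebridge 19, Pinehurst 8, Ashgrove 4, Rivermont 4.
Every allocation lies between the lower and upper quota.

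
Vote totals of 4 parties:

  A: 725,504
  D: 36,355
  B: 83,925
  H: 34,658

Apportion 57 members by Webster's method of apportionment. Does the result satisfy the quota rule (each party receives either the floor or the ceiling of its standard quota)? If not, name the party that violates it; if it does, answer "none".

A

Standard quotas: A 46.969, D 2.354, B 5.433, H 2.244.
Webster allocation: A 48, D 2, B 5, H 2.
A has quota 46.969 (lower 46, upper 47) but receives 48 — outside the quota interval.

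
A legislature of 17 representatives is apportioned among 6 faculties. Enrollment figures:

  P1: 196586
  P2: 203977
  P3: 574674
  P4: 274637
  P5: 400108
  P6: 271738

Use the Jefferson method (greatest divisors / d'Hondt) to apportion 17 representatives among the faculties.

P1 2, P2 2, P3 5, P4 2, P5 4, P6 2

Standard divisor 1921720/17 ≈ 113042.353; standard quotas: P1 1.739, P2 1.804, P3 5.084, P4 2.430, P5 3.539, P6 2.404.
Rounding down gives 1, 1, 5, 2, 3, 2 = 14 seats, so the divisor must be adjusted.
With modified divisor 97000: modified quotas P1 2.027, P2 2.103, P3 5.924, P4 2.831, P5 4.125, P6 2.801.
Rounding down: P1 2, P2 2, P3 5, P4 2, P5 4, P6 2 (total 17).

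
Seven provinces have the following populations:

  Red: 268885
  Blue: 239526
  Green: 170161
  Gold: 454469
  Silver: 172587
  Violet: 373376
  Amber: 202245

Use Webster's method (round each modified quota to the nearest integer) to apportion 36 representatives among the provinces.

Red=5, Blue=5, Green=3, Gold=9, Silver=3, Violet=7, Amber=4

Standard divisor 1881249/36 ≈ 52256.917; standard quotas: Red 5.145, Blue 4.584, Green 3.256, Gold 8.697, Silver 3.303, Violet 7.145, Amber 3.870.
Rounding to the nearest integer gives Red 5, Blue 5, Green 3, Gold 9, Silver 3, Violet 7, Amber 4 — total 36, matching the house size, so no adjustment is needed.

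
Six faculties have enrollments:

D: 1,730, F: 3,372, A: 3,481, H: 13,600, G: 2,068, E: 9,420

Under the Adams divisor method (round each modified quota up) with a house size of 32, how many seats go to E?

9

Standard divisor 33671/32 ≈ 1052.219; standard quotas: D 1.644, F 3.205, A 3.308, H 12.925, G 1.965, E 8.953.
Rounding up gives 2, 4, 4, 13, 2, 9 = 34 seats, so the divisor must be adjusted.
With modified divisor 1150: modified quotas D 1.504, F 2.932, A 3.027, H 11.826, G 1.798, E 8.191.
Rounding up: D 2, F 3, A 4, H 12, G 2, E 9 (total 32).
E receives 9.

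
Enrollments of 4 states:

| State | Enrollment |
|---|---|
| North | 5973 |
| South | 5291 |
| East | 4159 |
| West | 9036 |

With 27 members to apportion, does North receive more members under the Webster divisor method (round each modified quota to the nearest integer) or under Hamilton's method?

Webster: North 6, South 6, East 5, West 10.
Hamilton: North 7, South 6, East 4, West 10.
North gets 6 under Webster and 7 under Hamilton.

Hamilton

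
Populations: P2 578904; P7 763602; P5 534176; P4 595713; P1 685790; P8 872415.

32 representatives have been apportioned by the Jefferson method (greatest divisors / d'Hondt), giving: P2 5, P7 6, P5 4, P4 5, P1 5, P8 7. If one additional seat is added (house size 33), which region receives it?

Priority for the next seat is population ÷ (current seats + 1).
Priorities: P2 96484.000, P7 109086.000, P5 106835.200, P4 99285.500, P1 114298.333, P8 109051.875.
Highest priority: P1.

P1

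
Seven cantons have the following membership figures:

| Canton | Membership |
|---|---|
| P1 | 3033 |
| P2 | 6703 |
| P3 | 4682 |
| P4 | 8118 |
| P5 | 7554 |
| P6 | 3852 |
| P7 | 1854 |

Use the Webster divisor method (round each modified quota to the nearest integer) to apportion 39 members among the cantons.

P1: 3, P2: 8, P3: 5, P4: 9, P5: 8, P6: 4, P7: 2

Standard divisor 35796/39 ≈ 917.846; standard quotas: P1 3.304, P2 7.303, P3 5.101, P4 8.845, P5 8.230, P6 4.197, P7 2.020.
Rounding to the nearest integer gives 3, 7, 5, 9, 8, 4, 2 = 38 seats, so the divisor must be adjusted.
With modified divisor 891: modified quotas P1 3.404, P2 7.523, P3 5.255, P4 9.111, P5 8.478, P6 4.323, P7 2.081.
Rounding to the nearest integer: P1 3, P2 8, P3 5, P4 9, P5 8, P6 4, P7 2 (total 39).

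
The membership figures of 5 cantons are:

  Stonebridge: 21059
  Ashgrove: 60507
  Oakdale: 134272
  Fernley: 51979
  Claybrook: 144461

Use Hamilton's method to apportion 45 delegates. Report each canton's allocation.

Standard divisor: 412278 ÷ 45 ≈ 9161.733.
Standard quotas: Stonebridge 2.2986, Ashgrove 6.6043, Oakdale 14.6557, Fernley 5.6735, Claybrook 15.7679.
Lower quotas: Stonebridge 2, Ashgrove 6, Oakdale 14, Fernley 5, Claybrook 15 (sum 42, leaving 3 seats).
Remainders in descending order: Claybrook 0.7679, Fernley 0.6735, Oakdale 0.6557, Ashgrove 0.6043, Stonebridge 0.2986.
The surplus seats go to Claybrook, Fernley, Oakdale.

Stonebridge: 2, Ashgrove: 6, Oakdale: 15, Fernley: 6, Claybrook: 16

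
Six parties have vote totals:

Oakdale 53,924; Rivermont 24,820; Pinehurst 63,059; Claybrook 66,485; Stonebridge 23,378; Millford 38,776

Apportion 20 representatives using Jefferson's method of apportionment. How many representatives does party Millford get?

3

Standard divisor 270442/20 ≈ 13522.1; standard quotas: Oakdale 3.988, Rivermont 1.836, Pinehurst 4.663, Claybrook 4.917, Stonebridge 1.729, Millford 2.868.
Rounding down gives 3, 1, 4, 4, 1, 2 = 15 seats, so the divisor must be adjusted.
With modified divisor 12000: modified quotas Oakdale 4.494, Rivermont 2.068, Pinehurst 5.255, Claybrook 5.540, Stonebridge 1.948, Millford 3.231.
Rounding down: Oakdale 4, Rivermont 2, Pinehurst 5, Claybrook 5, Stonebridge 1, Millford 3 (total 20).
Millford receives 3.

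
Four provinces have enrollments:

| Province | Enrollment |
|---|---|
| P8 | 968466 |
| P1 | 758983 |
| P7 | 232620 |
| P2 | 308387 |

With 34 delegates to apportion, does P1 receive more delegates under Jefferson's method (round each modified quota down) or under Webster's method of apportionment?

Jefferson: P8 15, P1 12, P7 3, P2 4.
Webster: P8 15, P1 11, P7 3, P2 5.
P1 gets 12 under Jefferson and 11 under Webster.

Jefferson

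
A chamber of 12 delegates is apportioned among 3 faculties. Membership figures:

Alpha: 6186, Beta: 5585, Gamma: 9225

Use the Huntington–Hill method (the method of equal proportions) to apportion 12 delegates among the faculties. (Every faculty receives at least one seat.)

Alpha 4, Beta 3, Gamma 5

With divisor 1735: modified quotas Alpha 3.565, Beta 3.219, Gamma 5.317.
Geometric-mean thresholds: Alpha √(3·4)=3.464, Beta √(3·4)=3.464, Gamma √(5·6)=5.477.
Each quota rounded against its threshold gives Alpha 4, Beta 3, Gamma 5 (total 12).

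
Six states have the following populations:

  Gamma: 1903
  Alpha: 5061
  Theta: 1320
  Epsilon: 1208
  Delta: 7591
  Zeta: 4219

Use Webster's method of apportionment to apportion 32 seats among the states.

Standard divisor 21302/32 ≈ 665.688; standard quotas: Gamma 2.859, Alpha 7.603, Theta 1.983, Epsilon 1.815, Delta 11.403, Zeta 6.338.
Rounding to the nearest integer gives Gamma 3, Alpha 8, Theta 2, Epsilon 2, Delta 11, Zeta 6 — total 32, matching the house size, so no adjustment is needed.

Gamma=3; Alpha=8; Theta=2; Epsilon=2; Delta=11; Zeta=6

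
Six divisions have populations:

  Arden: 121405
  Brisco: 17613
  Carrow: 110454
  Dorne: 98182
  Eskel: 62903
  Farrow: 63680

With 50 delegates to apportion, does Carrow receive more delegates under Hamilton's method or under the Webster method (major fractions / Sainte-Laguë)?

Hamilton

Hamilton: Arden 13, Brisco 2, Carrow 12, Dorne 10, Eskel 6, Farrow 7.
Webster: Arden 13, Brisco 2, Carrow 11, Dorne 10, Eskel 7, Farrow 7.
Carrow gets 12 under Hamilton and 11 under Webster.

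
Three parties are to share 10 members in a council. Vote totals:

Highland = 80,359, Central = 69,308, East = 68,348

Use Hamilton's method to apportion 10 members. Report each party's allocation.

Highland 4, Central 3, East 3

Standard divisor: 218015 ÷ 10 ≈ 21801.5.
Standard quotas: Highland 3.6859, Central 3.1790, East 3.1350.
Lower quotas: Highland 3, Central 3, East 3 (sum 9, leaving 1 seat).
Remainders in descending order: Highland 0.6859, Central 0.1790, East 0.1350.
Largest remainder: Highland receives the extra seat.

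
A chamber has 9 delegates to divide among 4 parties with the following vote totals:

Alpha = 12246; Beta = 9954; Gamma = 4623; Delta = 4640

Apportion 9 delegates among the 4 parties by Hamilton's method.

Alpha=4, Beta=3, Gamma=1, Delta=1

Standard divisor: 31463 ÷ 9 ≈ 3495.889.
Standard quotas: Alpha 3.5030, Beta 2.8473, Gamma 1.3224, Delta 1.3273.
Lower quotas: Alpha 3, Beta 2, Gamma 1, Delta 1 (sum 7, leaving 2 seats).
Remainders in descending order: Beta 0.8473, Alpha 0.5030, Delta 0.3273, Gamma 0.3224.
Largest remainders: Beta, Alpha receive the extra seats.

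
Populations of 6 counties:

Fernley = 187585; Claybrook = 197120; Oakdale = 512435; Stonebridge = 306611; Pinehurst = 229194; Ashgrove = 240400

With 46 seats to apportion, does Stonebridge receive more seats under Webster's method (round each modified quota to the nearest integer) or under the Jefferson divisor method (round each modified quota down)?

Webster: Fernley 5, Claybrook 5, Oakdale 14, Stonebridge 9, Pinehurst 6, Ashgrove 7.
Jefferson: Fernley 5, Claybrook 5, Oakdale 15, Stonebridge 8, Pinehurst 6, Ashgrove 7.
Stonebridge gets 9 under Webster and 8 under Jefferson.

Webster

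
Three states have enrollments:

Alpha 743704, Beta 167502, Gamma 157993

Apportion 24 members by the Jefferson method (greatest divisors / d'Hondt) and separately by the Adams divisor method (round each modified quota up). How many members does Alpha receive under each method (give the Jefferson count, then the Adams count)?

17 and 16

Jefferson: Alpha 17, Beta 4, Gamma 3.
Adams: Alpha 16, Beta 4, Gamma 4.
Alpha gets 17 under Jefferson and 16 under Adams.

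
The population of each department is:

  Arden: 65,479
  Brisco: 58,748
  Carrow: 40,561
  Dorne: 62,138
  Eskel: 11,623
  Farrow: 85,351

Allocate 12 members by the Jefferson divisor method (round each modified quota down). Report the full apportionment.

Standard divisor 323900/12 ≈ 26991.667; standard quotas: Arden 2.426, Brisco 2.177, Carrow 1.503, Dorne 2.302, Eskel 0.431, Farrow 3.162.
Rounding down gives 2, 2, 1, 2, 0, 3 = 10 seats, so the divisor must be adjusted.
With modified divisor 21000: modified quotas Arden 3.118, Brisco 2.798, Carrow 1.931, Dorne 2.959, Eskel 0.553, Farrow 4.064.
Rounding down: Arden 3, Brisco 2, Carrow 1, Dorne 2, Eskel 0, Farrow 4 (total 12).

Arden=3, Brisco=2, Carrow=1, Dorne=2, Eskel=0, Farrow=4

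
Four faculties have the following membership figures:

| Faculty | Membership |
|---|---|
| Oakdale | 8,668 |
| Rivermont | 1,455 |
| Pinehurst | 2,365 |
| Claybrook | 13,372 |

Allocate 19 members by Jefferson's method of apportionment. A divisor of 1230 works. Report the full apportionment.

Oakdale: 7, Rivermont: 1, Pinehurst: 1, Claybrook: 10

With modified divisor 1230: modified quotas Oakdale 7.047, Rivermont 1.183, Pinehurst 1.923, Claybrook 10.872.
Rounding down: Oakdale 7, Rivermont 1, Pinehurst 1, Claybrook 10 (total 19).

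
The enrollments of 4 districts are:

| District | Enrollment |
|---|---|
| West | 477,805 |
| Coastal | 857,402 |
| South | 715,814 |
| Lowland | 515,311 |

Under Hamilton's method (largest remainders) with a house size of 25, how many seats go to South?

The standard divisor is 2566332/25 ≈ 102653.28.
Standard quotas: West 4.6546, Coastal 8.3524, South 6.9731, Lowland 5.0199.
Lower quotas: West 4, Coastal 8, South 6, Lowland 5 (sum 23, leaving 2 seats).
Remainders in descending order: South 0.9731, West 0.6546, Coastal 0.3524, Lowland 0.0199.
Largest remainders: South, West receive the extra seats.
South receives 7.

7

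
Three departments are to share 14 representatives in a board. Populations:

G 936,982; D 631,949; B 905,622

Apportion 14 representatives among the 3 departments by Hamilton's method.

Total 2474553; standard divisor 2474553/14 ≈ 176753.786.
Standard quotas: G 5.3011, D 3.5753, B 5.1236.
Lower quotas: G 5, D 3, B 5 (sum 13, leaving 1 seat).
Remainders in descending order: D 0.5753, G 0.3011, B 0.1236.
Largest remainder: D receives the extra seat.

G: 5, D: 4, B: 5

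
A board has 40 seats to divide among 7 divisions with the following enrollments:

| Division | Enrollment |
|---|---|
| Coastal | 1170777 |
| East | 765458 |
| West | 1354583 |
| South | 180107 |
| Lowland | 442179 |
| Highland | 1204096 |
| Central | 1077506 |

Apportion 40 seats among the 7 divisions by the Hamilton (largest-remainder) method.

Coastal=7, East=5, West=9, South=1, Lowland=3, Highland=8, Central=7

Standard divisor: 6194706 ÷ 40 ≈ 154867.65.
Standard quotas: Coastal 7.5599, East 4.9427, West 8.7467, South 1.1630, Lowland 2.8552, Highland 7.7750, Central 6.9576.
Lower quotas: Coastal 7, East 4, West 8, South 1, Lowland 2, Highland 7, Central 6 (sum 35, leaving 5 seats).
Remainders in descending order: Central 0.9576, East 0.9427, Lowland 0.8552, Highland 0.7750, West 0.7467, Coastal 0.5599, South 0.1630.
Largest remainders: Central, East, Lowland, Highland, West receive the extra seats.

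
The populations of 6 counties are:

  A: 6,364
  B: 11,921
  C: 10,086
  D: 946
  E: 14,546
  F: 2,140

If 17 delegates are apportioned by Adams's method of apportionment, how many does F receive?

Standard divisor 46003/17 ≈ 2706.059; standard quotas: A 2.352, B 4.405, C 3.727, D 0.350, E 5.375, F 0.791.
Rounding up gives 3, 5, 4, 1, 6, 1 = 20 seats, so the divisor must be adjusted.
With modified divisor 3300: modified quotas A 1.928, B 3.612, C 3.056, D 0.287, E 4.408, F 0.648.
Rounding up: A 2, B 4, C 4, D 1, E 5, F 1 (total 17).
F receives 1.

1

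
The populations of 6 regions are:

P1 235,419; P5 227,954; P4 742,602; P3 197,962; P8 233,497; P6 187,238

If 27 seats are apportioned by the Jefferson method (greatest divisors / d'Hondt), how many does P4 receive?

12

Standard divisor 1824672/27 ≈ 67580.444; standard quotas: P1 3.484, P5 3.373, P4 10.988, P3 2.929, P8 3.455, P6 2.771.
Rounding down gives 3, 3, 10, 2, 3, 2 = 23 seats, so the divisor must be adjusted.
With modified divisor 60400: modified quotas P1 3.898, P5 3.774, P4 12.295, P3 3.278, P8 3.866, P6 3.100.
Rounding down: P1 3, P5 3, P4 12, P3 3, P8 3, P6 3 (total 27).
P4 receives 12.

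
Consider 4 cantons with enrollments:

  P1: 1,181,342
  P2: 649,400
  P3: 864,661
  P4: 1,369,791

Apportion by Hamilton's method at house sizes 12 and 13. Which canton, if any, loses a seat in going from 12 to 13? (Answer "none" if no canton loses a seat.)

At 12 seats: P1 3, P2 2, P3 3, P4 4.
At 13 seats: P1 4, P2 2, P3 3, P4 4.
No canton's allocation decreased.

none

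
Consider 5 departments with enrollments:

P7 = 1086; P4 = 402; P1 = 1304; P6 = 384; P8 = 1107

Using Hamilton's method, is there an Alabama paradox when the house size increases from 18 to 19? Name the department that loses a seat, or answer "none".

P6

At 18 seats: P7 4, P4 2, P1 5, P6 2, P8 5.
At 19 seats: P7 5, P4 2, P1 6, P6 1, P8 5.
P6 drops from 2 to 1.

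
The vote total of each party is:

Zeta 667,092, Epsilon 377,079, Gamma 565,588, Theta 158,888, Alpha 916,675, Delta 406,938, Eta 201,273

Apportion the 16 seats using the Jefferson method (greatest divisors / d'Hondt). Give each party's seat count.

Zeta 3; Epsilon 2; Gamma 3; Theta 0; Alpha 5; Delta 2; Eta 1

Standard divisor 3293533/16 ≈ 205845.812; standard quotas: Zeta 3.241, Epsilon 1.832, Gamma 2.748, Theta 0.772, Alpha 4.453, Delta 1.977, Eta 0.978.
Rounding down gives 3, 1, 2, 0, 4, 1, 0 = 11 seats, so the divisor must be adjusted.
With modified divisor 175100: modified quotas Zeta 3.810, Epsilon 2.154, Gamma 3.230, Theta 0.907, Alpha 5.235, Delta 2.324, Eta 1.149.
Rounding down: Zeta 3, Epsilon 2, Gamma 3, Theta 0, Alpha 5, Delta 2, Eta 1 (total 16).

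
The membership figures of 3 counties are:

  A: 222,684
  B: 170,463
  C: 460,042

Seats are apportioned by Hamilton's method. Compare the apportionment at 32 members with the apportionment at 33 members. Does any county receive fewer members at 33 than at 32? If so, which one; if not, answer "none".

At 32 seats: A 8, B 7, C 17.
At 33 seats: A 9, B 6, C 18.
B drops from 7 to 6.

B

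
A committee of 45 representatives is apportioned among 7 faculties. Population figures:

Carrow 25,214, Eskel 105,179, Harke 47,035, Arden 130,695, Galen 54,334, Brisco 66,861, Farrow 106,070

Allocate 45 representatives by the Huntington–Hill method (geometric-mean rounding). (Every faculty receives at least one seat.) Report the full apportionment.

With divisor 12178: modified quotas Carrow 2.070, Eskel 8.637, Harke 3.862, Arden 10.732, Galen 4.462, Brisco 5.490, Farrow 8.710.
Geometric-mean thresholds: Carrow √(2·3)=2.449, Eskel √(8·9)=8.485, Harke √(3·4)=3.464, Arden √(10·11)=10.488, Galen √(4·5)=4.472, Brisco √(5·6)=5.477, Farrow √(8·9)=8.485.
Each quota rounded against its threshold gives Carrow 2, Eskel 9, Harke 4, Arden 11, Galen 4, Brisco 6, Farrow 9 (total 45).

Carrow 2; Eskel 9; Harke 4; Arden 11; Galen 4; Brisco 6; Farrow 9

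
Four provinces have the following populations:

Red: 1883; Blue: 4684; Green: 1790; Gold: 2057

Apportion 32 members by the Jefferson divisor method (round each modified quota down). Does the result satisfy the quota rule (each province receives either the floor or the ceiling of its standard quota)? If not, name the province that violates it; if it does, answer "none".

Standard quotas: Red 5.786, Blue 14.393, Green 5.500, Gold 6.321.
Jefferson allocation: Red 6, Blue 15, Green 5, Gold 6.
Every allocation lies between the lower and upper quota.

none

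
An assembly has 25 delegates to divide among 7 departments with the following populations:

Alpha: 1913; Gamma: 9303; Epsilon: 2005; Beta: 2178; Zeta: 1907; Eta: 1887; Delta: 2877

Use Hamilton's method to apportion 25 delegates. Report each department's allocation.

The standard divisor is 22070/25 ≈ 882.8.
Standard quotas: Alpha 2.1670, Gamma 10.5381, Epsilon 2.2712, Beta 2.4671, Zeta 2.1602, Eta 2.1375, Delta 3.2589.
Lower quotas: Alpha 2, Gamma 10, Epsilon 2, Beta 2, Zeta 2, Eta 2, Delta 3 (sum 23, leaving 2 seats).
Remainders in descending order: Gamma 0.5381, Beta 0.4671, Epsilon 0.2712, Delta 0.2589, Alpha 0.1670, Zeta 0.1602, Eta 0.1375.
Largest remainders: Gamma, Beta receive the extra seats.

Alpha 2, Gamma 11, Epsilon 2, Beta 3, Zeta 2, Eta 2, Delta 3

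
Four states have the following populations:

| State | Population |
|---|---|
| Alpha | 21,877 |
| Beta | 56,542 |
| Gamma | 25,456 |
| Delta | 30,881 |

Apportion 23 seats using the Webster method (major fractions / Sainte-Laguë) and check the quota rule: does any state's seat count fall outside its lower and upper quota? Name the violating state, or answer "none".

none

Standard quotas: Alpha 3.734, Beta 9.651, Gamma 4.345, Delta 5.271.
Webster allocation: Alpha 4, Beta 10, Gamma 4, Delta 5.
Every allocation lies between the lower and upper quota.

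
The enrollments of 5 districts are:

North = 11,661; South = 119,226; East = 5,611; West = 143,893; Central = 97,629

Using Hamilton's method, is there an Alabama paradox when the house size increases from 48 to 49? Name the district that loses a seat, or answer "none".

North

At 48 seats: North 2, South 15, East 1, West 18, Central 12.
At 49 seats: North 1, South 15, East 1, West 19, Central 13.
North drops from 2 to 1.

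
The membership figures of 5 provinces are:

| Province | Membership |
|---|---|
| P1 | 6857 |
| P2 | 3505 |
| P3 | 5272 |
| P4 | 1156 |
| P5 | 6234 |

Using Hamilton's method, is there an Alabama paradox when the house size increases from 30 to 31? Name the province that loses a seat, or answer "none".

none

At 30 seats: P1 9, P2 5, P3 7, P4 1, P5 8.
At 31 seats: P1 9, P2 5, P3 7, P4 2, P5 8.
No province's allocation decreased.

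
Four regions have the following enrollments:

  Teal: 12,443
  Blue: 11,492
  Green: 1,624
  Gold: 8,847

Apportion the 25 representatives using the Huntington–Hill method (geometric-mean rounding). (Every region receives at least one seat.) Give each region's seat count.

Teal=9; Blue=8; Green=1; Gold=7

With divisor 1360: modified quotas Teal 9.149, Blue 8.450, Green 1.194, Gold 6.505.
Geometric-mean thresholds: Teal √(9·10)=9.487, Blue √(8·9)=8.485, Green √(1·2)=1.414, Gold √(6·7)=6.481.
Each quota rounded against its threshold gives Teal 9, Blue 8, Green 1, Gold 7 (total 25).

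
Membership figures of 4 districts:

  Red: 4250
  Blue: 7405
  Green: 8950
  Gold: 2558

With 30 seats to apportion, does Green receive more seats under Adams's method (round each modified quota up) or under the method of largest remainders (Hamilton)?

Hamilton

Adams: Red 6, Blue 9, Green 11, Gold 4.
Hamilton: Red 5, Blue 10, Green 12, Gold 3.
Green gets 11 under Adams and 12 under Hamilton.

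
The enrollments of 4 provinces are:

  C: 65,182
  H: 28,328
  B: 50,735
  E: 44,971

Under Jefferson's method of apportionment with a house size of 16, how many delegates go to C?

Standard divisor 189216/16 ≈ 11826; standard quotas: C 5.512, H 2.395, B 4.290, E 3.803.
Rounding down gives 5, 2, 4, 3 = 14 seats, so the divisor must be adjusted.
With modified divisor 10500: modified quotas C 6.208, H 2.698, B 4.832, E 4.283.
Rounding down: C 6, H 2, B 4, E 4 (total 16).
C receives 6.

6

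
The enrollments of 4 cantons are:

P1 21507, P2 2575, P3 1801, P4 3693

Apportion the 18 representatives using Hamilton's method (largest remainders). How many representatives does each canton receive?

P1 13, P2 2, P3 1, P4 2

Standard divisor: 29576 ÷ 18 ≈ 1643.111.
Standard quotas: P1 13.0892, P2 1.5671, P3 1.0961, P4 2.2476.
Lower quotas: P1 13, P2 1, P3 1, P4 2 (sum 17, leaving 1 seat).
Remainders in descending order: P2 0.5671, P4 0.2476, P3 0.0961, P1 0.0892.
The surplus seat goes to P2.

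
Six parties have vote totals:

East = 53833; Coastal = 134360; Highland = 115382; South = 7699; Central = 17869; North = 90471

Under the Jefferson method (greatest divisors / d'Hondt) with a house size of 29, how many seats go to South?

0

Standard divisor 419614/29 ≈ 14469.448; standard quotas: East 3.720, Coastal 9.286, Highland 7.974, South 0.532, Central 1.235, North 6.253.
Rounding down gives 3, 9, 7, 0, 1, 6 = 26 seats, so the divisor must be adjusted.
With modified divisor 13200: modified quotas East 4.078, Coastal 10.179, Highland 8.741, South 0.583, Central 1.354, North 6.854.
Rounding down: East 4, Coastal 10, Highland 8, South 0, Central 1, North 6 (total 29).
South receives 0.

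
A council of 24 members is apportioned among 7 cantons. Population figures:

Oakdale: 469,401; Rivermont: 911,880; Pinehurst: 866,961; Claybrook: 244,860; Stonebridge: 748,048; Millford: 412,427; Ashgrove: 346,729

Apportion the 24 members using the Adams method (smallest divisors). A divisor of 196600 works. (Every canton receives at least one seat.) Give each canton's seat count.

With modified divisor 196600: modified quotas Oakdale 2.388, Rivermont 4.638, Pinehurst 4.410, Claybrook 1.245, Stonebridge 3.805, Millford 2.098, Ashgrove 1.764.
Rounding up: Oakdale 3, Rivermont 5, Pinehurst 5, Claybrook 2, Stonebridge 4, Millford 3, Ashgrove 2 (total 24).

Oakdale 3; Rivermont 5; Pinehurst 5; Claybrook 2; Stonebridge 4; Millford 3; Ashgrove 2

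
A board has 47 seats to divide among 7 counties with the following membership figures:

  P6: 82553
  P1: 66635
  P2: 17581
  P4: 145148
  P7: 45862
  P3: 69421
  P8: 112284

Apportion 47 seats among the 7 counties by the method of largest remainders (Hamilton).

P6 7; P1 6; P2 1; P4 13; P7 4; P3 6; P8 10

The standard divisor is 539484/47 ≈ 11478.383.
Standard quotas: P6 7.1920, P1 5.8053, P2 1.5317, P4 12.6453, P7 3.9955, P3 6.0480, P8 9.7822.
Lower quotas: P6 7, P1 5, P2 1, P4 12, P7 3, P3 6, P8 9 (sum 43, leaving 4 seats).
Remainders in descending order: P7 0.9955, P1 0.8053, P8 0.7822, P4 0.6453, P2 0.5317, P6 0.1920, P3 0.0480.
Largest remainders: P7, P1, P8, P4 receive the extra seats.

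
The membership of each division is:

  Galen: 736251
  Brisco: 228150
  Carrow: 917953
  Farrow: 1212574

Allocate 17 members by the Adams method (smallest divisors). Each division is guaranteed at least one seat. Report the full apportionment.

Standard divisor 3094928/17 ≈ 182054.588; standard quotas: Galen 4.044, Brisco 1.253, Carrow 5.042, Farrow 6.660.
Rounding up gives 5, 2, 6, 7 = 20 seats, so the divisor must be adjusted.
With modified divisor 215100: modified quotas Galen 3.423, Brisco 1.061, Carrow 4.268, Farrow 5.637.
Rounding up: Galen 4, Brisco 2, Carrow 5, Farrow 6 (total 17).

Galen=4, Brisco=2, Carrow=5, Farrow=6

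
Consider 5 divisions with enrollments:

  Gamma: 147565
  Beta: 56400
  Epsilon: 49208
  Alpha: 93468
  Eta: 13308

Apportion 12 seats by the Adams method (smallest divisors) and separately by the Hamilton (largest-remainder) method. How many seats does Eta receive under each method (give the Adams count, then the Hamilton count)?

Adams: Gamma 4, Beta 2, Epsilon 2, Alpha 3, Eta 1.
Hamilton: Gamma 5, Beta 2, Epsilon 2, Alpha 3, Eta 0.
Eta gets 1 under Adams and 0 under Hamilton.

1 and 0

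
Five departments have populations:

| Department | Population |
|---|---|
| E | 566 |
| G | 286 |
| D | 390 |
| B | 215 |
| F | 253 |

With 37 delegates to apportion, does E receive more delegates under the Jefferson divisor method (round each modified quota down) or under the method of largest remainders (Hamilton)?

Jefferson

Jefferson: E 13, G 6, D 9, B 4, F 5.
Hamilton: E 12, G 6, D 8, B 5, F 6.
E gets 13 under Jefferson and 12 under Hamilton.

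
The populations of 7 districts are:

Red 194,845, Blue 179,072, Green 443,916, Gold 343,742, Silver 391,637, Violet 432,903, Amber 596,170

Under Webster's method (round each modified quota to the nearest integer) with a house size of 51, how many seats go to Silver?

Standard divisor 2582285/51 ≈ 50633.039; standard quotas: Red 3.848, Blue 3.537, Green 8.767, Gold 6.789, Silver 7.735, Violet 8.550, Amber 11.774.
Rounding to the nearest integer gives 4, 4, 9, 7, 8, 9, 12 = 53 seats, so the divisor must be adjusted.
With modified divisor 51500: modified quotas Red 3.783, Blue 3.477, Green 8.620, Gold 6.675, Silver 7.605, Violet 8.406, Amber 11.576.
Rounding to the nearest integer: Red 4, Blue 3, Green 9, Gold 7, Silver 8, Violet 8, Amber 12 (total 51).
Silver receives 8.

8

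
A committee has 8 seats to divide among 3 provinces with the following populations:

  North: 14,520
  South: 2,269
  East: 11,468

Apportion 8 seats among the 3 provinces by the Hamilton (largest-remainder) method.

Total 28257; standard divisor 28257/8 ≈ 3532.125.
Standard quotas: North 4.1108, South 0.6424, East 3.2468.
Lower quotas: North 4, South 0, East 3 (sum 7, leaving 1 seat).
Remainders in descending order: South 0.6424, East 0.2468, North 0.1108.
Largest remainder: South receives the extra seat.

North 4, South 1, East 3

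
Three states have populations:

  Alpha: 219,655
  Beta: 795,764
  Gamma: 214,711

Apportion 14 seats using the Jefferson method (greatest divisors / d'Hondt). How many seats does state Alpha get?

Standard divisor 1230130/14 ≈ 87866.429; standard quotas: Alpha 2.500, Beta 9.057, Gamma 2.444.
Rounding down gives 2, 9, 2 = 13 seats, so the divisor must be adjusted.
With modified divisor 76400: modified quotas Alpha 2.875, Beta 10.416, Gamma 2.810.
Rounding down: Alpha 2, Beta 10, Gamma 2 (total 14).
Alpha receives 2.

2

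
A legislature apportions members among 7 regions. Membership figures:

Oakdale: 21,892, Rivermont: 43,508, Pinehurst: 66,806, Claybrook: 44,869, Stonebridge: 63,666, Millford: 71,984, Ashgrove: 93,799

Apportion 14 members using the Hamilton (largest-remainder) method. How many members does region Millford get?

Total 406524; standard divisor 406524/14 ≈ 29037.429.
Standard quotas: Oakdale 0.7539, Rivermont 1.4983, Pinehurst 2.3007, Claybrook 1.5452, Stonebridge 2.1925, Millford 2.4790, Ashgrove 3.2303.
Lower quotas: Oakdale 0, Rivermont 1, Pinehurst 2, Claybrook 1, Stonebridge 2, Millford 2, Ashgrove 3 (sum 11, leaving 3 seats).
Remainders in descending order: Oakdale 0.7539, Claybrook 0.5452, Rivermont 0.4983, Millford 0.4790, Pinehurst 0.3007, Ashgrove 0.2303, Stonebridge 0.1925.
Largest remainders: Oakdale, Claybrook, Rivermont receive the extra seats.
Millford receives 2.

2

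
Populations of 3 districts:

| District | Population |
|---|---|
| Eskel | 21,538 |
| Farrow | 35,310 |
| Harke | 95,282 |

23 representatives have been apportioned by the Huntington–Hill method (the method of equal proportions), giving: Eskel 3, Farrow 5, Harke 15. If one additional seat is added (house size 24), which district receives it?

Farrow

Priority for the next seat is population ÷ (√(s·(s+1))).
Priorities: Eskel 6217.485, Farrow 6446.695, Harke 6150.427.
Highest priority: Farrow.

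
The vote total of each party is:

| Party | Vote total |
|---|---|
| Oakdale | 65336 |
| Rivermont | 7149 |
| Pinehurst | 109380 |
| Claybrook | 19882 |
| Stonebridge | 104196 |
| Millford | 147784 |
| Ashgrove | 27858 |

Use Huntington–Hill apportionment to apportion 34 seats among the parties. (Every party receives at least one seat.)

With divisor 14350: modified quotas Oakdale 4.553, Rivermont 0.498, Pinehurst 7.622, Claybrook 1.386, Stonebridge 7.261, Millford 10.299, Ashgrove 1.941.
Geometric-mean thresholds: Oakdale √(4·5)=4.472, Rivermont (min 1), Pinehurst √(7·8)=7.483, Claybrook √(1·2)=1.414, Stonebridge √(7·8)=7.483, Millford √(10·11)=10.488, Ashgrove √(1·2)=1.414.
Each quota rounded against its threshold gives Oakdale 5, Rivermont 1, Pinehurst 8, Claybrook 1, Stonebridge 7, Millford 10, Ashgrove 2 (total 34).

Oakdale 5; Rivermont 1; Pinehurst 8; Claybrook 1; Stonebridge 7; Millford 10; Ashgrove 2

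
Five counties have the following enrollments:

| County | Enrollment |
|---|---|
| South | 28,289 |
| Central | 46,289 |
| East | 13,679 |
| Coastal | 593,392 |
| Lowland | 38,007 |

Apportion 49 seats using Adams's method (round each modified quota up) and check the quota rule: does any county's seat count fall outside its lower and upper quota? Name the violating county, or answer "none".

Coastal

Standard quotas: South 1.926, Central 3.152, East 0.931, Coastal 40.403, Lowland 2.588.
Adams allocation: South 2, Central 4, East 1, Coastal 39, Lowland 3.
Coastal has quota 40.403 (lower 40, upper 41) but receives 39 — outside the quota interval.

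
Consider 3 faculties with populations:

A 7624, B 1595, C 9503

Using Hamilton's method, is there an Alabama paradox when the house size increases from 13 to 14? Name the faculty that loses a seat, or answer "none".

At 13 seats: A 5, B 1, C 7.
At 14 seats: A 6, B 1, C 7.
No faculty's allocation decreased.

none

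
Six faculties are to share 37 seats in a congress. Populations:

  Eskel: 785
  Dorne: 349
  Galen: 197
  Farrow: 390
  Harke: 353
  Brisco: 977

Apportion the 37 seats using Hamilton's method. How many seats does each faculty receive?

Eskel 10; Dorne 4; Galen 2; Farrow 5; Harke 4; Brisco 12

The standard divisor is 3051/37 ≈ 82.459.
Standard quotas: Eskel 9.520, Dorne 4.232, Galen 2.389, Farrow 4.730, Harke 4.281, Brisco 11.848.
Lower quotas: Eskel 9, Dorne 4, Galen 2, Farrow 4, Harke 4, Brisco 11 (sum 34, leaving 3 seats).
Remainders in descending order: Brisco 0.848, Farrow 0.730, Eskel 0.520, Galen 0.389, Harke 0.281, Dorne 0.232.
Largest remainders: Brisco, Farrow, Eskel receive the extra seats.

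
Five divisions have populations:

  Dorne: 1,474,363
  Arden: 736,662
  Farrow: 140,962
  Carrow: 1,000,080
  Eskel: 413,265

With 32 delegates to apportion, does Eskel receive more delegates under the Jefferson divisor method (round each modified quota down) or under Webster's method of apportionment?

Jefferson: Dorne 13, Arden 6, Farrow 1, Carrow 9, Eskel 3.
Webster: Dorne 13, Arden 6, Farrow 1, Carrow 8, Eskel 4.
Eskel gets 3 under Jefferson and 4 under Webster.

Webster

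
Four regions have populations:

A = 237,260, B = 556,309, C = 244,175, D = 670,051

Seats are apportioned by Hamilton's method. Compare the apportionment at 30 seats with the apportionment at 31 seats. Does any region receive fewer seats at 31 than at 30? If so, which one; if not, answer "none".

At 30 seats: A 4, B 10, C 4, D 12.
At 31 seats: A 4, B 10, C 5, D 12.
No region's allocation decreased.

none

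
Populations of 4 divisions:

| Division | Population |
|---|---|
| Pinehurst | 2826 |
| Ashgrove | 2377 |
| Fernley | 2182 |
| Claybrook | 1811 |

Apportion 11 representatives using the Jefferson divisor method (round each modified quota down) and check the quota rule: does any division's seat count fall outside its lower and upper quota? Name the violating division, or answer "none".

none

Standard quotas: Pinehurst 3.380, Ashgrove 2.843, Fernley 2.610, Claybrook 2.166.
Jefferson allocation: Pinehurst 3, Ashgrove 3, Fernley 3, Claybrook 2.
Every allocation lies between the lower and upper quota.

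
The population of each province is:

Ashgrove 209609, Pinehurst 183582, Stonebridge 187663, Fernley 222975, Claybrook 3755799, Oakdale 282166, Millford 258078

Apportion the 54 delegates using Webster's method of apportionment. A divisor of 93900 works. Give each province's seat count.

Ashgrove 2, Pinehurst 2, Stonebridge 2, Fernley 2, Claybrook 40, Oakdale 3, Millford 3

With modified divisor 93900: modified quotas Ashgrove 2.232, Pinehurst 1.955, Stonebridge 1.999, Fernley 2.375, Claybrook 39.998, Oakdale 3.005, Millford 2.748.
Rounding to the nearest integer: Ashgrove 2, Pinehurst 2, Stonebridge 2, Fernley 2, Claybrook 40, Oakdale 3, Millford 3 (total 54).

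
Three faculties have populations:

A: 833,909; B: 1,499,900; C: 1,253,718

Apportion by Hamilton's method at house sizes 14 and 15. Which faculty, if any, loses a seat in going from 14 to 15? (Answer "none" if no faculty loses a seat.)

none

At 14 seats: A 3, B 6, C 5.
At 15 seats: A 4, B 6, C 5.
No faculty's allocation decreased.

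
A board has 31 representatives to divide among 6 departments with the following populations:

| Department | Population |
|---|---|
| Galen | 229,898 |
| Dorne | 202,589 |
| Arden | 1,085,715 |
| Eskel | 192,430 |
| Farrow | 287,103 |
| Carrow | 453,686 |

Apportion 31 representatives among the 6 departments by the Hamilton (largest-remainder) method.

The standard divisor is 2451421/31 ≈ 79078.097.
Standard quotas: Galen 2.9072, Dorne 2.5619, Arden 13.7297, Eskel 2.4334, Farrow 3.6306, Carrow 5.7372.
Lower quotas: Galen 2, Dorne 2, Arden 13, Eskel 2, Farrow 3, Carrow 5 (sum 27, leaving 4 seats).
Remainders in descending order: Galen 0.9072, Carrow 0.7372, Arden 0.7297, Farrow 0.6306, Dorne 0.5619, Eskel 0.4334.
Largest remainders: Galen, Carrow, Arden, Farrow receive the extra seats.

Galen: 3, Dorne: 2, Arden: 14, Eskel: 2, Farrow: 4, Carrow: 6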